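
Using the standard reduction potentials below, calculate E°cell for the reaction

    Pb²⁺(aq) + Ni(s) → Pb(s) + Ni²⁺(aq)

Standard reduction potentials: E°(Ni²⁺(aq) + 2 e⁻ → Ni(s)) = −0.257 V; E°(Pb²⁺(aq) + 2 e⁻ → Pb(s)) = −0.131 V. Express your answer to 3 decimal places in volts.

+0.126 V

In the reaction as written, Pb²⁺(aq) is reduced (cathode) and Ni²⁺(aq) is produced by oxidation at the anode.
E°cell = E°(cathode) − E°(anode) = −0.131 − (−0.257) = +0.126 V.
The positive value indicates the reaction is spontaneous as written.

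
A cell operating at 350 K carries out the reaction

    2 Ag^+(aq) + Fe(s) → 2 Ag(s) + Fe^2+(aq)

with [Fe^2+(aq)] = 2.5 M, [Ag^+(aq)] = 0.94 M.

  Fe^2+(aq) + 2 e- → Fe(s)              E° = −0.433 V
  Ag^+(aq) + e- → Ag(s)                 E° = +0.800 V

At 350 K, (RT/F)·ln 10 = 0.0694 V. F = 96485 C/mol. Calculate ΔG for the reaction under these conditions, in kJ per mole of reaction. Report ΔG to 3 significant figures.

With Ag⁺/Ag reduced at the cathode, E°cell = +0.800 − (−0.433) = +1.233 V and n = 2.
Here Q = [Fe^2+(aq)] / [Ag^+(aq)]^2 = 2.83 (log Q = 0.452), giving E = +1.233 − (0.0694/2)·(0.452) = +1.2173 V.
ΔG = −nFE = −(2)(96485)(+1.2173) J/mol = −235 kJ/mol.

−235 kJ/mol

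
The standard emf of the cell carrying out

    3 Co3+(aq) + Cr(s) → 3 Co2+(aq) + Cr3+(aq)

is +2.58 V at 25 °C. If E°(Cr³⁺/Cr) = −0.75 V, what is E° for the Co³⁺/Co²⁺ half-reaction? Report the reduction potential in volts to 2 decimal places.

In the reaction as written the Co³⁺/Co²⁺ couple is reduced (cathode) and Cr³⁺/Cr is oxidized (anode), so E°cell = E°(Co³⁺/Co²⁺) − E°(Cr³⁺/Cr).
E°(Co³⁺/Co²⁺) = E°cell + E°(anode) = +2.58 + (−0.75) = +1.83 V.

+1.83 V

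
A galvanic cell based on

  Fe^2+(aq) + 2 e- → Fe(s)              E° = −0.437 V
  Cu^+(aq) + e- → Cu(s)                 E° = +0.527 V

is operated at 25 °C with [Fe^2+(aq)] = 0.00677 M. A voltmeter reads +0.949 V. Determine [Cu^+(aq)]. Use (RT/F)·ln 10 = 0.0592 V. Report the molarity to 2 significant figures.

0.046 M

The Cu⁺/Cu couple has the larger reduction potential, so it is the cathode: E°cell = +0.527 − (−0.437) = +0.964 V and n = 2.
From the Nernst equation, log Q = n(E° − E)/0.0592 = 2·(+0.964 − (+0.949))/0.0592 = 0.507.
For 2 Cu^+(aq) + Fe(s) → 2 Cu(s) + Fe^2+(aq), the reaction quotient is Q = [Fe^2+(aq)] / [Cu^+(aq)]^2.
Isolating [Cu^+(aq)] in Q = 10^{0.507} yields log [Cu^+(aq)] = −1.338, i.e. 0.046 M.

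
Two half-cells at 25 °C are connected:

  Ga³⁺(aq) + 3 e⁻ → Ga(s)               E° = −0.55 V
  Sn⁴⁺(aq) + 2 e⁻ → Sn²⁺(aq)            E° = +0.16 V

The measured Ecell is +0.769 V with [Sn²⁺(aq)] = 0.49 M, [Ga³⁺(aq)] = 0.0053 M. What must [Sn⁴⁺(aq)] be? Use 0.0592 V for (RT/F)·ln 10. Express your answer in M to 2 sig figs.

With Sn⁴⁺/Sn²⁺ at the cathode and Ga³⁺/Ga at the anode, E°cell = +0.16 − (−0.55) = +0.71 V (n = 6).
Since E = E° − (0.0592/n)·log Q, log Q = n(E° − E)/0.0592 = −5.980.
The balanced reaction is 3 Sn⁴⁺(aq) + 2 Ga(s) → 3 Sn²⁺(aq) + 2 Ga³⁺(aq), so Q = ([Sn²⁺(aq)]^3·[Ga³⁺(aq)]^2) / [Sn⁴⁺(aq)]^3.
Isolating [Sn⁴⁺(aq)] in Q = 10^{−5.980} yields log [Sn⁴⁺(aq)] = 0.166, i.e. 1.5 M.

1.5 M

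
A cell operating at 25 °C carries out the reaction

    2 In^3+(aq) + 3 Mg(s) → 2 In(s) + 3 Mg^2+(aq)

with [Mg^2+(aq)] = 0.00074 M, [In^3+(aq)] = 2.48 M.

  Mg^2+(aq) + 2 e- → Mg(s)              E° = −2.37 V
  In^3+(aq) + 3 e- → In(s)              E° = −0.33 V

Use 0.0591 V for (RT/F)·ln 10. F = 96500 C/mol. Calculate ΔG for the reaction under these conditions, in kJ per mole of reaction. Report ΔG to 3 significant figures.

−1240 kJ/mol

With In³⁺/In reduced at the cathode, E°cell = −0.33 − (−2.37) = +2.04 V and n = 6.
Q = [Mg^2+(aq)]^3 / [In^3+(aq)]^2 = 6.59×10^−11, so log Q = −10.181 and E = +2.04 − (0.0591/6)(−10.181) = +2.1403 V.
ΔG = −nFE = −(6)(96500)(+2.1403) J/mol = −1240 kJ/mol.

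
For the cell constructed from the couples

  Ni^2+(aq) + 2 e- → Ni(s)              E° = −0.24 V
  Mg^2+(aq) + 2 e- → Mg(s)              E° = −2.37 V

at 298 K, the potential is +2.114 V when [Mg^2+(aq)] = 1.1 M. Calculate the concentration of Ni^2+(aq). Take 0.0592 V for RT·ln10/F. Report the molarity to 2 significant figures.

0.32 M

Ni²⁺/Ni is the cathode (higher E°); E°cell = −0.24 − (−2.37) = +2.13 V with n = 2.
Rearranging E = E° − (0.0592/n)·log Q gives log Q = 2(+2.13 − (+2.114))/0.0592 = 0.541.
The balanced reaction is Ni^2+(aq) + Mg(s) → Ni(s) + Mg^2+(aq), so Q = [Mg^2+(aq)] / [Ni^2+(aq)].
Substituting the known concentrations and solving, log [Ni^2+(aq)] = −0.500 and [Ni^2+(aq)] = 0.32 M.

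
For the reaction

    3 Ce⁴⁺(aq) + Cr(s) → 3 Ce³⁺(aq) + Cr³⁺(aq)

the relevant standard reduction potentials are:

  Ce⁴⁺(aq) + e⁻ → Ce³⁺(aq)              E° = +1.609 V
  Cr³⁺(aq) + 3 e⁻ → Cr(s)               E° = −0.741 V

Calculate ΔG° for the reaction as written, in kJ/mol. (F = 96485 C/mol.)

In the reaction as written Ce⁴⁺(aq) is reduced, so the Ce⁴⁺/Ce³⁺ couple is the cathode and Cr³⁺/Cr is the anode.
E°cell = +1.609 − (−0.741) = +2.350 V; balancing electrons gives n = 3.
ΔG° = −nFE°cell = −(3)(96485)(+2.350) J/mol = −680 kJ/mol.

−680 kJ/mol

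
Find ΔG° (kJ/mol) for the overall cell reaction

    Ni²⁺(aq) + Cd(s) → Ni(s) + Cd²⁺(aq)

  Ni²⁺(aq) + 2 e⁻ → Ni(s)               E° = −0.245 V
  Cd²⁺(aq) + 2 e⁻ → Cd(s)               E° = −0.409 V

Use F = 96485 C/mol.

In the reaction as written Ni²⁺(aq) is reduced, so the Ni²⁺/Ni couple is the cathode and Cd²⁺/Cd is the anode.
E°cell = −0.245 − (−0.409) = +0.164 V; balancing electrons gives n = 2.
ΔG° = −nFE°cell = −(2)(96485)(+0.164) J/mol = −31.6 kJ/mol.

−31.6 kJ/mol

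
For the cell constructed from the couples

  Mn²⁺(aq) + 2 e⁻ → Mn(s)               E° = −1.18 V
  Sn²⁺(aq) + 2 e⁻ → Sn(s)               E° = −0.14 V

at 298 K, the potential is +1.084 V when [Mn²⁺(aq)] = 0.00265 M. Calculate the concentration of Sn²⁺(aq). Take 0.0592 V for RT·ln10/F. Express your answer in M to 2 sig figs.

0.081 M

The Sn²⁺/Sn couple has the larger reduction potential, so it is the cathode: E°cell = −0.14 − (−1.18) = +1.04 V and n = 2.
From the Nernst equation, log Q = n(E° − E)/0.0592 = 2·(+1.04 − (+1.084))/0.0592 = −1.486.
The balanced reaction is Sn²⁺(aq) + Mn(s) → Sn(s) + Mn²⁺(aq), so Q = [Mn²⁺(aq)] / [Sn²⁺(aq)].
Isolating [Sn²⁺(aq)] in Q = 10^{−1.486} yields log [Sn²⁺(aq)] = −1.091, i.e. 0.081 M.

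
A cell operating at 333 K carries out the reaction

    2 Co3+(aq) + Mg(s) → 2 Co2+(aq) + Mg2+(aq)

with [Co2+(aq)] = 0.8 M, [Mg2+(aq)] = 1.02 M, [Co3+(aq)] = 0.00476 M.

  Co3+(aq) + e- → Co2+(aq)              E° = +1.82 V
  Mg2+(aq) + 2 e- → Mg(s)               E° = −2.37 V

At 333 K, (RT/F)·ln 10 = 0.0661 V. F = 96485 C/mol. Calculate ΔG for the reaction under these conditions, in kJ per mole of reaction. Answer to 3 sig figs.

With Co³⁺/Co²⁺ reduced at the cathode, E°cell = +1.82 − (−2.37) = +4.19 V and n = 2.
The reaction quotient is ([Co2+(aq)]^2·[Mg2+(aq)]) / [Co3+(aq)]^2 = 2.88×10^4; by Nernst, E = +4.19 − (0.0661/2)(4.460) = +4.0426 V.
ΔG = −nFE = −(2)(96485)(+4.0426) J/mol = −780 kJ/mol.

−780 kJ/mol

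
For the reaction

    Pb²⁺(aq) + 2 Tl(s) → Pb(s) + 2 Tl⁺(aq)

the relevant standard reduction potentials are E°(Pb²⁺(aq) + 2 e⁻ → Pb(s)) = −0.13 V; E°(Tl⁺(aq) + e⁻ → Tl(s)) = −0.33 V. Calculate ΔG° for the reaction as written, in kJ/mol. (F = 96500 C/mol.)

−38.6 kJ/mol

In the reaction as written Pb²⁺(aq) is reduced, so the Pb²⁺/Pb couple is the cathode and Tl⁺/Tl is the anode.
E°cell = −0.13 − (−0.33) = +0.20 V; balancing electrons gives n = 2.
ΔG° = −nFE°cell = −(2)(96500)(+0.20) J/mol = −38.6 kJ/mol.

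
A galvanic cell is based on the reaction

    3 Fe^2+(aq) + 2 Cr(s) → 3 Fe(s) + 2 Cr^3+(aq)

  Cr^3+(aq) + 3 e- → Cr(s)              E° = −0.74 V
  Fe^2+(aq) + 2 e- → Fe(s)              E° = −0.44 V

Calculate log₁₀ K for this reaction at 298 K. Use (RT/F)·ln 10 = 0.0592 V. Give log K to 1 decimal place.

The Fe²⁺/Fe couple is reduced (cathode); E°cell = −0.44 − (−0.74) = +0.30 V with n = 6.
At equilibrium E = 0, so log K = nE°cell / 0.0592 = (6)(+0.30) / 0.0592 = 30.4.

log K = 30.4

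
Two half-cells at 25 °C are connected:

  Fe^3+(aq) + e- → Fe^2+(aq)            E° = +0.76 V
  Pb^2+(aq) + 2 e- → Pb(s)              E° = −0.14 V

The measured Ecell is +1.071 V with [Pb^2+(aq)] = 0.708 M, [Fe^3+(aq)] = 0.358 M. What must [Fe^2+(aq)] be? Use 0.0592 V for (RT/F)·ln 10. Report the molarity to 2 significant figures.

0.00055 M

With Fe³⁺/Fe²⁺ at the cathode and Pb²⁺/Pb at the anode, E°cell = +0.76 − (−0.14) = +0.90 V (n = 2).
From the Nernst equation, log Q = n(E° − E)/0.0592 = 2·(+0.90 − (+1.071))/0.0592 = −5.777.
Balancing electrons gives 2 Fe^3+(aq) + Pb(s) → 2 Fe^2+(aq) + Pb^2+(aq); thus Q = ([Fe^2+(aq)]^2·[Pb^2+(aq)]) / [Fe^3+(aq)]^2.
Isolating [Fe^2+(aq)] in Q = 10^{−5.777} yields log [Fe^2+(aq)] = −3.260, i.e. 0.00055 M.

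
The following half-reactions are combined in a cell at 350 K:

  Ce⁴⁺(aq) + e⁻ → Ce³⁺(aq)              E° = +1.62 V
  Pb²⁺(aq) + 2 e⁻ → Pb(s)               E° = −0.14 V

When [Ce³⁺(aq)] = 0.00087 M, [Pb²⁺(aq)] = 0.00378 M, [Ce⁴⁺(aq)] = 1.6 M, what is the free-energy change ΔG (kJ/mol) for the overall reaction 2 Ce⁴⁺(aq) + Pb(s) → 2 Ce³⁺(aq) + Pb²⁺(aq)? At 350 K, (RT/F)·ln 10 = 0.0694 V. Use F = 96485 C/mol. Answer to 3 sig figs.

−400 kJ/mol

E°cell = +1.62 − (−0.14) = +1.76 V; the balanced reaction transfers n = 2 electrons.
The reaction quotient is ([Ce³⁺(aq)]^2·[Pb²⁺(aq)]) / [Ce⁴⁺(aq)]^2 = 1.12×10^−9; by Nernst, E = +1.76 − (0.0694/2)(−8.952) = +2.0706 V.
Then ΔG = −nFE = −2 × 96485 × +2.0706 J/mol = −400 kJ/mol.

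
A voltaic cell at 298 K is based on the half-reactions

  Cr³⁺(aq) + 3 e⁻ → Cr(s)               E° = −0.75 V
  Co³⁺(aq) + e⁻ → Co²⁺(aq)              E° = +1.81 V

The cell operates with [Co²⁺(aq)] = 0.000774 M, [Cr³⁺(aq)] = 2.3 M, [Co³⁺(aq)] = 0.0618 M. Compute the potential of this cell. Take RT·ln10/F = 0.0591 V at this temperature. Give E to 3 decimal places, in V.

Co³⁺/Co²⁺ is reduced (cathode, E° = +1.81 V) and Cr³⁺/Cr is oxidized (anode).
E°cell = E°cat − E°an = +1.81 − (−0.75) = +2.56 V; n = 3.
For the overall reaction 3 Co³⁺(aq) + Cr(s) → 3 Co²⁺(aq) + Cr³⁺(aq), Q = ([Co²⁺(aq)]^3·[Cr³⁺(aq)]) / [Co³⁺(aq)]^3 = 4.52×10^−6, giving log Q = −5.345.
Applying E = E° − (RT ln10/nF)·log Q gives +2.56 − (0.0591/3)(−5.345) = +2.665 V.

+2.665 V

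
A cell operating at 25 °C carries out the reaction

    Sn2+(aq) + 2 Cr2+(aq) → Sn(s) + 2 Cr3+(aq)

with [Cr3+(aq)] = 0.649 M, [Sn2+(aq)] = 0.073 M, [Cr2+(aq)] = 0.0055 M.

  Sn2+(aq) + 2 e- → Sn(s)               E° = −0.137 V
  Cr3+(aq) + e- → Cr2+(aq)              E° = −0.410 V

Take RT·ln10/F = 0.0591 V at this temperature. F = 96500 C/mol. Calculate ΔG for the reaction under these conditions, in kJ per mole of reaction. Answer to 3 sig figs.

The standard cell potential is −0.137 − (−0.410) = +0.273 V, with n = 2 electrons in the balanced equation.
Here Q = [Cr3+(aq)]^2 / ([Sn2+(aq)]·[Cr2+(aq)]^2) = 1.91×10^5 (log Q = 5.280), giving E = +0.273 − (0.0591/2)·(5.280) = +0.1170 V.
Finally ΔG = −nFE = −(2)(96500 C/mol)(+0.1170 V) = −22.6 kJ/mol.

−22.6 kJ/mol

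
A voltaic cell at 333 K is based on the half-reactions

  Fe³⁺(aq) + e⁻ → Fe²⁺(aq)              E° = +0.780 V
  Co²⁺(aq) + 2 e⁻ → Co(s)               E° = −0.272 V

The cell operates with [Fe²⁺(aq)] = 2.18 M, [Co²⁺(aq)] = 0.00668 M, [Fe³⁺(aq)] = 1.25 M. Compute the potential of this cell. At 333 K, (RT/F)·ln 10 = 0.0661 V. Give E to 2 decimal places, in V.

+1.11 V

The Fe³⁺/Fe²⁺ couple has the more positive E°, so it is the cathode; Co²⁺/Co is the anode.
E°cell = E°cat − E°an = +0.780 − (−0.272) = +1.052 V; n = 2.
Balancing gives 2 Fe³⁺(aq) + Co(s) → 2 Fe²⁺(aq) + Co²⁺(aq); hence Q = ([Fe²⁺(aq)]^2·[Co²⁺(aq)]) / [Fe³⁺(aq)]^2 = 0.0203 (log Q = −1.692).
Applying E = E° − (RT ln10/nF)·log Q gives +1.052 − (0.0661/2)(−1.692) = +1.11 V.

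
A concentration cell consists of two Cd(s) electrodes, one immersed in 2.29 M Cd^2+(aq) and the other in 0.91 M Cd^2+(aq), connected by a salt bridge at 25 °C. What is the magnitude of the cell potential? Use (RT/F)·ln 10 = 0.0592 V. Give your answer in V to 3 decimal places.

For a concentration cell E°cell = 0, since both electrodes use the same couple.
The compartment with the higher Cd^2+(aq) concentration (2.29 M) acts as the cathode; ions are reduced there and produced at the dilute (0.91 M) anode.
With n = 2, Ecell = −(0.0592/2)·log([dilute]/[conc]) = −(0.0592/2)·log(0.91/2.29) = +0.012 V.

0.012 V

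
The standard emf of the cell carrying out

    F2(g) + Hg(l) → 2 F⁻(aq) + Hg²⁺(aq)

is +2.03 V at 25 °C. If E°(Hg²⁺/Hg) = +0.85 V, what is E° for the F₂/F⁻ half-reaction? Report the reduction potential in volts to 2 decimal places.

In the reaction as written the F₂/F⁻ couple is reduced (cathode) and Hg²⁺/Hg is oxidized (anode), so E°cell = E°(F₂/F⁻) − E°(Hg²⁺/Hg).
E°(F₂/F⁻) = E°cell + E°(anode) = +2.03 + (+0.85) = +2.88 V.

+2.88 V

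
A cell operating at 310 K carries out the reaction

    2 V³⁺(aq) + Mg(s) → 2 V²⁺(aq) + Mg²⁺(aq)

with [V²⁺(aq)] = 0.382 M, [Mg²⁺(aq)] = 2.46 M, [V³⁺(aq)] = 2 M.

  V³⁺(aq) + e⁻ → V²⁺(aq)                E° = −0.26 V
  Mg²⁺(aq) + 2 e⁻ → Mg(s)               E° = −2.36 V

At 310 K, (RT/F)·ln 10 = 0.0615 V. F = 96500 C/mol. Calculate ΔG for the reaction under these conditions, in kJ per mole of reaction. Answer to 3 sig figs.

−412 kJ/mol

E°cell = −0.26 − (−2.36) = +2.10 V; the balanced reaction transfers n = 2 electrons.
Q = ([V²⁺(aq)]^2·[Mg²⁺(aq)]) / [V³⁺(aq)]^2 = 0.0897, so log Q = −1.047 and E = +2.10 − (0.0615/2)(−1.047) = +2.1322 V.
Finally ΔG = −nFE = −(2)(96500 C/mol)(+2.1322 V) = −412 kJ/mol.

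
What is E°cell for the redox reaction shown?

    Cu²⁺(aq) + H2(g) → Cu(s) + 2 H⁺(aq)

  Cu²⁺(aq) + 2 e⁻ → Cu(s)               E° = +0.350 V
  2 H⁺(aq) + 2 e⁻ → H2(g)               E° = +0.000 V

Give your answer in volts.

In the reaction as written, Cu²⁺(aq) is reduced (cathode) and H⁺(aq) is produced by oxidation at the anode.
E°cell = E°(cathode) − E°(anode) = +0.350 − (+0.000) = +0.350 V.

+0.350 V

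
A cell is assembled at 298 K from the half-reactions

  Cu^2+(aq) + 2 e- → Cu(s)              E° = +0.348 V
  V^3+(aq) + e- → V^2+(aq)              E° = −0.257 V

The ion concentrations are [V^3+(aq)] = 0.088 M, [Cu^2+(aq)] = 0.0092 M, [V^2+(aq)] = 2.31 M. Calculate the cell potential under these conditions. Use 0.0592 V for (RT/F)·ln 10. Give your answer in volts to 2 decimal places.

+0.63 V

Cu²⁺/Cu is reduced (cathode, E° = +0.348 V) and V³⁺/V²⁺ is oxidized (anode).
E°cell = E°cat − E°an = +0.348 − (−0.257) = +0.605 V; n = 2.
The balanced reaction is Cu^2+(aq) + 2 V^2+(aq) → Cu(s) + 2 V^3+(aq), so Q = [V^3+(aq)]^2 / ([Cu^2+(aq)]·[V^2+(aq)]^2) = 0.158 and log Q = −0.802.
By the Nernst equation, E = +0.605 − (0.0592/2)·(−0.802) = +0.63 V.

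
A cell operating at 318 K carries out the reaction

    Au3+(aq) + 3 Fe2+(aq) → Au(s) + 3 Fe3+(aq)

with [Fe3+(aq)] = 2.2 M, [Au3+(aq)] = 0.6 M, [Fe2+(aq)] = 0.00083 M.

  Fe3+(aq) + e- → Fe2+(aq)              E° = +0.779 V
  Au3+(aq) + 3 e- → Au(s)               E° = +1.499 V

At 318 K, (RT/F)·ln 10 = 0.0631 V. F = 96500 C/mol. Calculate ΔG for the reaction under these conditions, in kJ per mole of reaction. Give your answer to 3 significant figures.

The standard cell potential is +1.499 − (+0.779) = +0.720 V, with n = 3 electrons in the balanced equation.
Q = [Fe3+(aq)]^3 / ([Au3+(aq)]·[Fe2+(aq)]^3) = 3.1×10^10, so log Q = 10.492 and E = +0.720 − (0.0631/3)(10.492) = +0.4993 V.
ΔG = −nFE = −(3)(96500)(+0.4993) J/mol = −145 kJ/mol.

−145 kJ/mol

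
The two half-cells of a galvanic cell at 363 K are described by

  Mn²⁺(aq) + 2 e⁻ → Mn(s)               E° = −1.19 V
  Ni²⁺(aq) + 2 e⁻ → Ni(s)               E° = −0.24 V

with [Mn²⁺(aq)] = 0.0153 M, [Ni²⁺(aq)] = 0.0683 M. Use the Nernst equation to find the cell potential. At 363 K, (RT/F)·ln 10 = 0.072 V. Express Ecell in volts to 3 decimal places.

+0.973 V

The Ni²⁺/Ni couple has the more positive E°, so it is the cathode; Mn²⁺/Mn is the anode.
E°cell = E°cat − E°an = −0.24 − (−1.19) = +0.95 V; n = 2.
The balanced reaction is Ni²⁺(aq) + Mn(s) → Ni(s) + Mn²⁺(aq), so Q = [Mn²⁺(aq)] / [Ni²⁺(aq)] = 0.224 and log Q = −0.650.
Applying E = E° − (RT ln10/nF)·log Q gives +0.95 − (0.072/2)(−0.650) = +0.973 V.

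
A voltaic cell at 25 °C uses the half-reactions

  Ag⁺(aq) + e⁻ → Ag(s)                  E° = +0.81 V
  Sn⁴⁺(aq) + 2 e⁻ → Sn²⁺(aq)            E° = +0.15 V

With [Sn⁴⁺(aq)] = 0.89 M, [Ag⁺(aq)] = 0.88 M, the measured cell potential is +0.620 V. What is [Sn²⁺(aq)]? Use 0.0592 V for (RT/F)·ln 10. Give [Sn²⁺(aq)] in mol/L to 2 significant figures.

The Ag⁺/Ag couple has the larger reduction potential, so it is the cathode: E°cell = +0.81 − (+0.15) = +0.66 V and n = 2.
Since E = E° − (0.0592/n)·log Q, log Q = n(E° − E)/0.0592 = 1.351.
Balancing electrons gives 2 Ag⁺(aq) + Sn²⁺(aq) → 2 Ag(s) + Sn⁴⁺(aq); thus Q = [Sn⁴⁺(aq)] / ([Ag⁺(aq)]^2·[Sn²⁺(aq)]).
Isolating [Sn²⁺(aq)] in Q = 10^{1.351} yields log [Sn²⁺(aq)] = −1.291, i.e. 0.051 M.

0.051 M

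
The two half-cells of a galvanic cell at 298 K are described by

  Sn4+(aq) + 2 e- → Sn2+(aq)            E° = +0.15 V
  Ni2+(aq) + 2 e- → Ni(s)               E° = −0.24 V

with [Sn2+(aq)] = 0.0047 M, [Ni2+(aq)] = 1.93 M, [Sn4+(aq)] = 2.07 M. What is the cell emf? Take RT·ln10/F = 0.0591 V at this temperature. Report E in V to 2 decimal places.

Sn⁴⁺/Sn²⁺ is reduced (cathode, E° = +0.15 V) and Ni²⁺/Ni is oxidized (anode).
E°cell = +0.15 − (−0.24) = +0.39 V, with n = 2 electrons transferred.
For the overall reaction Sn4+(aq) + Ni(s) → Sn2+(aq) + Ni2+(aq), Q = ([Sn2+(aq)]·[Ni2+(aq)]) / [Sn4+(aq)] = 0.00438, giving log Q = −2.358.
E = E° − (0.0591/n)·log Q = +0.39 − (0.0591/2)(−2.358) = +0.46 V.

+0.46 V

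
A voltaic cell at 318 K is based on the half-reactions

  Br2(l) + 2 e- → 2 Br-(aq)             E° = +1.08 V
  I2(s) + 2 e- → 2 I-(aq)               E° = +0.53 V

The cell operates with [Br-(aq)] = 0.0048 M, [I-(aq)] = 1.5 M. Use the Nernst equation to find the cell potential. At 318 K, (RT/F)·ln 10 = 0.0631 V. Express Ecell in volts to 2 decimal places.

+0.71 V

Since E°(Br₂/Br⁻) > E°(I₂/I⁻), Br₂/Br⁻ serves as the cathode.
The standard potential is +1.08 − (+0.53) = +0.55 V and the balanced reaction transfers n = 2 electrons.
The balanced reaction is Br2(l) + 2 I-(aq) → 2 Br-(aq) + I2(s), so Q = [Br-(aq)]^2 / [I-(aq)]^2 = 1.02×10^−5 and log Q = −4.990.
E = E° − (0.0631/n)·log Q = +0.55 − (0.0631/2)(−4.990) = +0.71 V.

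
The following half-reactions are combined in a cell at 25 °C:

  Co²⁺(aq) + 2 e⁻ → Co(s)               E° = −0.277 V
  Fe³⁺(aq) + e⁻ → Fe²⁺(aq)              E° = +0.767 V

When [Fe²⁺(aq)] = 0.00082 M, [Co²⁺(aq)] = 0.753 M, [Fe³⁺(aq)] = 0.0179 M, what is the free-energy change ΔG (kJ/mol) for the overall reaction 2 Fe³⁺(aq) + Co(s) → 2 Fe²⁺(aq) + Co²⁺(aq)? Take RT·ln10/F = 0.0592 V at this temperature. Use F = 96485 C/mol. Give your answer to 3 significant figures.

E°cell = +0.767 − (−0.277) = +1.044 V; the balanced reaction transfers n = 2 electrons.
The reaction quotient is ([Fe²⁺(aq)]^2·[Co²⁺(aq)]) / [Fe³⁺(aq)]^2 = 0.00158; by Nernst, E = +1.044 − (0.0592/2)(−2.801) = +1.1269 V.
Finally ΔG = −nFE = −(2)(96485 C/mol)(+1.1269 V) = −217 kJ/mol.

−217 kJ/mol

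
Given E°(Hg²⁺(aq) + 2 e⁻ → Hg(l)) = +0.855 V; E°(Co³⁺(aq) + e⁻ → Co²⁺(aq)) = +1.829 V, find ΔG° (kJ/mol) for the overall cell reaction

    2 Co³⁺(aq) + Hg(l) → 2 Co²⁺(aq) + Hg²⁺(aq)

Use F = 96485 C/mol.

−188 kJ/mol

In the reaction as written Co³⁺(aq) is reduced, so the Co³⁺/Co²⁺ couple is the cathode and Hg²⁺/Hg is the anode.
E°cell = +1.829 − (+0.855) = +0.974 V; balancing electrons gives n = 2.
ΔG° = −nFE°cell = −(2)(96485)(+0.974) J/mol = −188 kJ/mol.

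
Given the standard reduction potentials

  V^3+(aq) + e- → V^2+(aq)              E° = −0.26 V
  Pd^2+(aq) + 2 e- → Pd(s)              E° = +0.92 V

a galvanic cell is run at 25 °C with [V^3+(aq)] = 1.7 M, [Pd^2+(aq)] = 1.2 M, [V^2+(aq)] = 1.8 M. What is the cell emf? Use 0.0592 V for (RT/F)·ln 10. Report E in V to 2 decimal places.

The Pd²⁺/Pd couple has the more positive E°, so it is the cathode; V³⁺/V²⁺ is the anode.
The standard potential is +0.92 − (−0.26) = +1.18 V and the balanced reaction transfers n = 2 electrons.
The balanced reaction is Pd^2+(aq) + 2 V^2+(aq) → Pd(s) + 2 V^3+(aq), so Q = [V^3+(aq)]^2 / ([Pd^2+(aq)]·[V^2+(aq)]^2) = 0.743 and log Q = −0.129.
E = E° − (0.0592/n)·log Q = +1.18 − (0.0592/2)(−0.129) = +1.18 V.

+1.18 V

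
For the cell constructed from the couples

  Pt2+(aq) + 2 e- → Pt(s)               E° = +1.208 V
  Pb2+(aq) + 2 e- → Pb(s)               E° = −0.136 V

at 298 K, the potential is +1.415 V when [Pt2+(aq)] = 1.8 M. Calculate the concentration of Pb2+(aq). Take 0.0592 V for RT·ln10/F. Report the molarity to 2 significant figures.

Pt²⁺/Pt is the cathode (higher E°); E°cell = +1.208 − (−0.136) = +1.344 V with n = 2.
From the Nernst equation, log Q = n(E° − E)/0.0592 = 2·(+1.344 − (+1.415))/0.0592 = −2.399.
The balanced reaction is Pt2+(aq) + Pb(s) → Pt(s) + Pb2+(aq), so Q = [Pb2+(aq)] / [Pt2+(aq)].
Isolating [Pb2+(aq)] in Q = 10^{−2.399} yields log [Pb2+(aq)] = −2.144, i.e. 0.0072 M.

0.0072 M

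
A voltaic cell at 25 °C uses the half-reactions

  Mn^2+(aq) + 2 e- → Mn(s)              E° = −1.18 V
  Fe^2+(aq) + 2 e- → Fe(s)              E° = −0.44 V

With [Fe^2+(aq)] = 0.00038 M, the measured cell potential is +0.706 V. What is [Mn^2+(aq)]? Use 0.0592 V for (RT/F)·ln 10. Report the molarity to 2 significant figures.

0.0054 M

Fe²⁺/Fe is the cathode (higher E°); E°cell = −0.44 − (−1.18) = +0.74 V with n = 2.
From the Nernst equation, log Q = n(E° − E)/0.0592 = 2·(+0.74 − (+0.706))/0.0592 = 1.149.
For Fe^2+(aq) + Mn(s) → Fe(s) + Mn^2+(aq), the reaction quotient is Q = [Mn^2+(aq)] / [Fe^2+(aq)].
Solving for the unknown gives log [Mn^2+(aq)] = −2.271, so [Mn^2+(aq)] ≈ 0.0054 M.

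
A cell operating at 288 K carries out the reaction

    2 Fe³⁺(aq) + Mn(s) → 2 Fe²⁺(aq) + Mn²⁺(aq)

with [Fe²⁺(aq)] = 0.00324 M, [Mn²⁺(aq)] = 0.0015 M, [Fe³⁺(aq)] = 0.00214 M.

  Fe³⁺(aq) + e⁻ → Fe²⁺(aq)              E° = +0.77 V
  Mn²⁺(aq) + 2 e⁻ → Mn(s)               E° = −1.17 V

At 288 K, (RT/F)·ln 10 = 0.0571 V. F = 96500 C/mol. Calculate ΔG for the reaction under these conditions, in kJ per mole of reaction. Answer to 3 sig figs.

−388 kJ/mol

E°cell = +0.77 − (−1.17) = +1.94 V; the balanced reaction transfers n = 2 electrons.
The reaction quotient is ([Fe²⁺(aq)]^2·[Mn²⁺(aq)]) / [Fe³⁺(aq)]^2 = 0.00344; by Nernst, E = +1.94 − (0.0571/2)(−2.464) = +2.0103 V.
Finally ΔG = −nFE = −(2)(96500 C/mol)(+2.0103 V) = −388 kJ/mol.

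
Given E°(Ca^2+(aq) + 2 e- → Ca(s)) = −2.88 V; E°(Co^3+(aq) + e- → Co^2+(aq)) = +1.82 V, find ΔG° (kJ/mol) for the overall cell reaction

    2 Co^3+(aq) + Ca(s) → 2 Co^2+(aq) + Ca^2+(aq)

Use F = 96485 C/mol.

−907 kJ/mol

In the reaction as written Co^3+(aq) is reduced, so the Co³⁺/Co²⁺ couple is the cathode and Ca²⁺/Ca is the anode.
E°cell = +1.82 − (−2.88) = +4.70 V; balancing electrons gives n = 2.
ΔG° = −nFE°cell = −(2)(96485)(+4.70) J/mol = −907 kJ/mol.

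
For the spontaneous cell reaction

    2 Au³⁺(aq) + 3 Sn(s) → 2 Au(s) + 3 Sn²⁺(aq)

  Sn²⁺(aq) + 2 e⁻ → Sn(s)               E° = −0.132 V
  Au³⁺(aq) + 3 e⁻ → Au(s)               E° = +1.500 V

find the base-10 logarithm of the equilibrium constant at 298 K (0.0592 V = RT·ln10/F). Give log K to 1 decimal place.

The Au³⁺/Au couple is reduced (cathode); E°cell = +1.500 − (−0.132) = +1.632 V with n = 6.
At equilibrium E = 0, so log K = nE°cell / 0.0592 = (6)(+1.632) / 0.0592 = 165.4.

log K = 165.4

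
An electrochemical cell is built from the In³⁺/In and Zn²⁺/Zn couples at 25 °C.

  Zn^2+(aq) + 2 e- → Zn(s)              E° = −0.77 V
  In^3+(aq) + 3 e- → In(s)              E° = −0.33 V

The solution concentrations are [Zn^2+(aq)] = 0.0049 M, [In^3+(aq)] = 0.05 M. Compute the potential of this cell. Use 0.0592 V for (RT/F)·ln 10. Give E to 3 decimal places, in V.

+0.483 V

The In³⁺/In couple has the more positive E°, so it is the cathode; Zn²⁺/Zn is the anode.
The standard potential is −0.33 − (−0.77) = +0.44 V and the balanced reaction transfers n = 6 electrons.
Balancing gives 2 In^3+(aq) + 3 Zn(s) → 2 In(s) + 3 Zn^2+(aq); hence Q = [Zn^2+(aq)]^3 / [In^3+(aq)]^2 = 4.71×10^−5 (log Q = −4.327).
By the Nernst equation, E = +0.44 − (0.0592/6)·(−4.327) = +0.483 V.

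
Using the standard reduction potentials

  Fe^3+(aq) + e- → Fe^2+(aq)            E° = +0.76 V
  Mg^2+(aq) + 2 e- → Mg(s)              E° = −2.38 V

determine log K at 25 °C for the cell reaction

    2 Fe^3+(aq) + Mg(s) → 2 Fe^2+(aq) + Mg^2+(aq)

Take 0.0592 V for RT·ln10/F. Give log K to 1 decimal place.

log K = 106.1

The Fe³⁺/Fe²⁺ couple is reduced (cathode); E°cell = +0.76 − (−2.38) = +3.14 V with n = 2.
At equilibrium E = 0, so log K = nE°cell / 0.0592 = (2)(+3.14) / 0.0592 = 106.1.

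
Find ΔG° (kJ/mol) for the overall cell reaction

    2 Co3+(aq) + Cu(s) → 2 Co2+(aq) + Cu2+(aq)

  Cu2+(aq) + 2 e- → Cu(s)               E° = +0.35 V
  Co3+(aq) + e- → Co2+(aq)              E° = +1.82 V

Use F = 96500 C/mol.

In the reaction as written Co3+(aq) is reduced, so the Co³⁺/Co²⁺ couple is the cathode and Cu²⁺/Cu is the anode.
E°cell = +1.82 − (+0.35) = +1.47 V; balancing electrons gives n = 2.
ΔG° = −nFE°cell = −(2)(96500)(+1.47) J/mol = −284 kJ/mol.

−284 kJ/mol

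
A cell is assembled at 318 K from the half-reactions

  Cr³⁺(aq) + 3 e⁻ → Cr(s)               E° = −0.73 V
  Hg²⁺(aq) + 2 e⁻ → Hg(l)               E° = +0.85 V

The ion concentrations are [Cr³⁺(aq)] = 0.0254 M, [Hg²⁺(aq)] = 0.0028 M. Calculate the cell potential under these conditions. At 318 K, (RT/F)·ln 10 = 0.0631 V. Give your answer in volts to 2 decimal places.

+1.53 V

Since E°(Hg²⁺/Hg) > E°(Cr³⁺/Cr), Hg²⁺/Hg serves as the cathode.
E°cell = E°cat − E°an = +0.85 − (−0.73) = +1.58 V; n = 6.
For the overall reaction 3 Hg²⁺(aq) + 2 Cr(s) → 3 Hg(l) + 2 Cr³⁺(aq), Q = [Cr³⁺(aq)]^2 / [Hg²⁺(aq)]^3 = 2.94×10^4, giving log Q = 4.468.
E = E° − (0.0631/n)·log Q = +1.58 − (0.0631/6)(4.468) = +1.53 V.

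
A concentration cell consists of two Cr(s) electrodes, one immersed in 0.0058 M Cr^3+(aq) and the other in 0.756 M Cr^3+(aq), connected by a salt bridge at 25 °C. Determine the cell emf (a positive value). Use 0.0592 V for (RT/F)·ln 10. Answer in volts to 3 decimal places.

0.042 V

For a concentration cell E°cell = 0, since both electrodes use the same couple.
The compartment with the higher Cr^3+(aq) concentration (0.756 M) acts as the cathode; ions are reduced there and produced at the dilute (0.0058 M) anode.
With n = 3, Ecell = −(0.0592/3)·log([dilute]/[conc]) = −(0.0592/3)·log(0.0058/0.756) = +0.042 V.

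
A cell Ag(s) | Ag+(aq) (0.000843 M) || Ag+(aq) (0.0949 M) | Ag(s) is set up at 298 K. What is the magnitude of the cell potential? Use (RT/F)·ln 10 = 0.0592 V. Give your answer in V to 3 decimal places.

0.121 V

For a concentration cell E°cell = 0, since both electrodes use the same couple.
The compartment with the higher Ag+(aq) concentration (0.0949 M) acts as the cathode; ions are reduced there and produced at the dilute (0.000843 M) anode.
With n = 1, Ecell = −(0.0592/1)·log([dilute]/[conc]) = −(0.0592/1)·log(0.000843/0.0949) = +0.121 V.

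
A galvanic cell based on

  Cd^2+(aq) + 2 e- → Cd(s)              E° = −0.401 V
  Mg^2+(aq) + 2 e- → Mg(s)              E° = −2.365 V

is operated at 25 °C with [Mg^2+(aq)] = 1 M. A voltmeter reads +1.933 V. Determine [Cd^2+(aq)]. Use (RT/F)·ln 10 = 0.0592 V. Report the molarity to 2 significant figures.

0.090 M

With Cd²⁺/Cd at the cathode and Mg²⁺/Mg at the anode, E°cell = −0.401 − (−2.365) = +1.964 V (n = 2).
Rearranging E = E° − (0.0592/n)·log Q gives log Q = 2(+1.964 − (+1.933))/0.0592 = 1.047.
Balancing electrons gives Cd^2+(aq) + Mg(s) → Cd(s) + Mg^2+(aq); thus Q = [Mg^2+(aq)] / [Cd^2+(aq)].
Solving for the unknown gives log [Cd^2+(aq)] = −1.047, so [Cd^2+(aq)] ≈ 0.090 M.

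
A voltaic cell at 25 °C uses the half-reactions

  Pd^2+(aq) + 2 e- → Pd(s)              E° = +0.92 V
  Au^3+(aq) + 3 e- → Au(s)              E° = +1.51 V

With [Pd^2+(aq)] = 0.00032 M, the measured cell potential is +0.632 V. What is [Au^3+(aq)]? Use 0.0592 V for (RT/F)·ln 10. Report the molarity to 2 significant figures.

With Au³⁺/Au at the cathode and Pd²⁺/Pd at the anode, E°cell = +1.51 − (+0.92) = +0.59 V (n = 6).
Since E = E° − (0.0592/n)·log Q, log Q = n(E° − E)/0.0592 = −4.257.
The balanced reaction is 2 Au^3+(aq) + 3 Pd(s) → 2 Au(s) + 3 Pd^2+(aq), so Q = [Pd^2+(aq)]^3 / [Au^3+(aq)]^2.
Solving for the unknown gives log [Au^3+(aq)] = −3.114, so [Au^3+(aq)] ≈ 0.00077 M.

0.00077 M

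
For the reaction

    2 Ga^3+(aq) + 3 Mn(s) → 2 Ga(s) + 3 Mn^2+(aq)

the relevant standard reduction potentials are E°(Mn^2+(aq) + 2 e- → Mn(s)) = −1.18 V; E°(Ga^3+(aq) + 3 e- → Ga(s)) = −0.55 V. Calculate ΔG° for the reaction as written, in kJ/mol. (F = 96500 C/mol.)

−365 kJ/mol

In the reaction as written Ga^3+(aq) is reduced, so the Ga³⁺/Ga couple is the cathode and Mn²⁺/Mn is the anode.
E°cell = −0.55 − (−1.18) = +0.63 V; balancing electrons gives n = 6.
ΔG° = −nFE°cell = −(6)(96500)(+0.63) J/mol = −365 kJ/mol.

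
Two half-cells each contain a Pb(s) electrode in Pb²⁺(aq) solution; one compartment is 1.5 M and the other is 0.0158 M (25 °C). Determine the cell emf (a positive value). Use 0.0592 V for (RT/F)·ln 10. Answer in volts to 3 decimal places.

For a concentration cell E°cell = 0, since both electrodes use the same couple.
The compartment with the higher Pb²⁺(aq) concentration (1.5 M) acts as the cathode; ions are reduced there and produced at the dilute (0.0158 M) anode.
With n = 2, Ecell = −(0.0592/2)·log([dilute]/[conc]) = −(0.0592/2)·log(0.0158/1.5) = +0.059 V.

0.059 V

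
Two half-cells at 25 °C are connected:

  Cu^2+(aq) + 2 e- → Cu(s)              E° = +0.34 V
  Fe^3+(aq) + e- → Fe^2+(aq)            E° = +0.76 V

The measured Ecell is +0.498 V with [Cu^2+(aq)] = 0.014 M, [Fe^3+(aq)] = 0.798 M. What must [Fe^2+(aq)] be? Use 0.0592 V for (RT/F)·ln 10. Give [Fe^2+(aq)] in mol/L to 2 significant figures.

0.32 M

The Fe³⁺/Fe²⁺ couple has the larger reduction potential, so it is the cathode: E°cell = +0.76 − (+0.34) = +0.42 V and n = 2.
From the Nernst equation, log Q = n(E° − E)/0.0592 = 2·(+0.42 − (+0.498))/0.0592 = −2.635.
For 2 Fe^3+(aq) + Cu(s) → 2 Fe^2+(aq) + Cu^2+(aq), the reaction quotient is Q = ([Fe^2+(aq)]^2·[Cu^2+(aq)]) / [Fe^3+(aq)]^2.
Substituting the known concentrations and solving, log [Fe^2+(aq)] = −0.489 and [Fe^2+(aq)] = 0.32 M.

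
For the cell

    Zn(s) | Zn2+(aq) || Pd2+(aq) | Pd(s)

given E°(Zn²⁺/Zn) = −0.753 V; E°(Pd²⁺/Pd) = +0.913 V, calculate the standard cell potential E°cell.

+1.666 V

By convention the left-hand electrode in cell notation is the anode (oxidation) and the right-hand electrode is the cathode (reduction).
E°cell = E°(right) − E°(left) = +0.913 − (−0.753) = +1.666 V.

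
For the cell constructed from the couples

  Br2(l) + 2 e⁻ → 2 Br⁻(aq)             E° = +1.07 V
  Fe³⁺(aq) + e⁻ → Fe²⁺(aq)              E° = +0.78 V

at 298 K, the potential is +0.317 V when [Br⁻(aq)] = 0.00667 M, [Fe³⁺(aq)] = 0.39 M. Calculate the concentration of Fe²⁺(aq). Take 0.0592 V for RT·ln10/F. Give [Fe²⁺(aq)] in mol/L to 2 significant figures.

0.0074 M

With Br₂/Br⁻ at the cathode and Fe³⁺/Fe²⁺ at the anode, E°cell = +1.07 − (+0.78) = +0.29 V (n = 2).
Rearranging E = E° − (0.0592/n)·log Q gives log Q = 2(+0.29 − (+0.317))/0.0592 = −0.912.
The balanced reaction is Br2(l) + 2 Fe²⁺(aq) → 2 Br⁻(aq) + 2 Fe³⁺(aq), so Q = ([Br⁻(aq)]^2·[Fe³⁺(aq)]^2) / [Fe²⁺(aq)]^2.
Solving for the unknown gives log [Fe²⁺(aq)] = −2.129, so [Fe²⁺(aq)] ≈ 0.0074 M.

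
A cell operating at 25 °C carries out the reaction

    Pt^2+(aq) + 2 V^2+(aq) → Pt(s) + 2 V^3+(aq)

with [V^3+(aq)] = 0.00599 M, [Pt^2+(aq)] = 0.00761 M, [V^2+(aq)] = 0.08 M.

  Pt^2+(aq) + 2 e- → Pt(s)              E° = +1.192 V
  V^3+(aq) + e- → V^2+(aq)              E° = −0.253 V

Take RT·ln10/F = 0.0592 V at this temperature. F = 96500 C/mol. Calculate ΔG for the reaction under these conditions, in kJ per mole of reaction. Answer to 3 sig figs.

−280 kJ/mol

With Pt²⁺/Pt reduced at the cathode, E°cell = +1.192 − (−0.253) = +1.445 V and n = 2.
The reaction quotient is [V^3+(aq)]^2 / ([Pt^2+(aq)]·[V^2+(aq)]^2) = 0.737; by Nernst, E = +1.445 − (0.0592/2)(−0.133) = +1.4489 V.
ΔG = −nFE = −(2)(96500)(+1.4489) J/mol = −280 kJ/mol.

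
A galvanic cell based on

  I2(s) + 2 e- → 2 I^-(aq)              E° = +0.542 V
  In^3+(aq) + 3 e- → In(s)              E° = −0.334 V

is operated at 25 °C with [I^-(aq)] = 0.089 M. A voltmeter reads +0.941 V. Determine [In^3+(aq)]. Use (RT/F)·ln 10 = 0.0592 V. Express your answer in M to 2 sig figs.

0.72 M

With I₂/I⁻ at the cathode and In³⁺/In at the anode, E°cell = +0.542 − (−0.334) = +0.876 V (n = 6).
Since E = E° − (0.0592/n)·log Q, log Q = n(E° − E)/0.0592 = −6.588.
The balanced reaction is 3 I2(s) + 2 In(s) → 6 I^-(aq) + 2 In^3+(aq), so Q = [I^-(aq)]^6·[In^3+(aq)]^2.
Isolating [In^3+(aq)] in Q = 10^{−6.588} yields log [In^3+(aq)] = −0.142, i.e. 0.72 M.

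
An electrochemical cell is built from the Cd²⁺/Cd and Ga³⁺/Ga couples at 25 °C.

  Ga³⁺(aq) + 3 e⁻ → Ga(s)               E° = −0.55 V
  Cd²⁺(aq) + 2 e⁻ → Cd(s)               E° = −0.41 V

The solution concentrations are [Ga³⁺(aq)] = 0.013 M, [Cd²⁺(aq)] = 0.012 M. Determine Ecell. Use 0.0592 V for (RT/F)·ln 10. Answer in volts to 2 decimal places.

+0.12 V

Cd²⁺/Cd is reduced (cathode, E° = −0.41 V) and Ga³⁺/Ga is oxidized (anode).
The standard potential is −0.41 − (−0.55) = +0.14 V and the balanced reaction transfers n = 6 electrons.
The balanced reaction is 3 Cd²⁺(aq) + 2 Ga(s) → 3 Cd(s) + 2 Ga³⁺(aq), so Q = [Ga³⁺(aq)]^2 / [Cd²⁺(aq)]^3 = 97.8 and log Q = 1.990.
Applying E = E° − (RT ln10/nF)·log Q gives +0.14 − (0.0592/6)(1.990) = +0.12 V.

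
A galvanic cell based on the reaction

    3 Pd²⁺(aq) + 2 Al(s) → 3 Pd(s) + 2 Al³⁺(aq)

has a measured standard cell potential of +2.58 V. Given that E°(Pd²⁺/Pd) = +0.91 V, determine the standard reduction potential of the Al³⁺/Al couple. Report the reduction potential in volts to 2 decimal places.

−1.67 V

In the reaction as written the Pd²⁺/Pd couple is reduced (cathode) and Al³⁺/Al is oxidized (anode), so E°cell = E°(Pd²⁺/Pd) − E°(Al³⁺/Al).
E°(Al³⁺/Al) = E°(cathode) − E°cell = +0.91 − (+2.58) = −1.67 V.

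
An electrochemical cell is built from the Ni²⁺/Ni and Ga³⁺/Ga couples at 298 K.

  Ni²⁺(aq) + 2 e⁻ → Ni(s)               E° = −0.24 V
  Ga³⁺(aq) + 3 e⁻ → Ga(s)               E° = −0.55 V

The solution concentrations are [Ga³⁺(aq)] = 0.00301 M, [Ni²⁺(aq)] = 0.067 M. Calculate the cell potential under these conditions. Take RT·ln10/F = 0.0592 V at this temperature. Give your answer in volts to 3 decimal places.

+0.325 V

Ni²⁺/Ni is reduced (cathode, E° = −0.24 V) and Ga³⁺/Ga is oxidized (anode).
E°cell = −0.24 − (−0.55) = +0.31 V, with n = 6 electrons transferred.
Balancing gives 3 Ni²⁺(aq) + 2 Ga(s) → 3 Ni(s) + 2 Ga³⁺(aq); hence Q = [Ga³⁺(aq)]^2 / [Ni²⁺(aq)]^3 = 0.0301 (log Q = −1.521).
E = E° − (0.0592/n)·log Q = +0.31 − (0.0592/6)(−1.521) = +0.325 V.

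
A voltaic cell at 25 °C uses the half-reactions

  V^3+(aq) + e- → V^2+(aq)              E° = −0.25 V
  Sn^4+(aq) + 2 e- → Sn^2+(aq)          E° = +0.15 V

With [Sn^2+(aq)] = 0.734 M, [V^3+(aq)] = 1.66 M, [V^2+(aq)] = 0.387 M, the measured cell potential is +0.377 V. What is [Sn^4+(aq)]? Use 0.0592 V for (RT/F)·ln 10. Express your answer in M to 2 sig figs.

2.3 M

Sn⁴⁺/Sn²⁺ is the cathode (higher E°); E°cell = +0.15 − (−0.25) = +0.40 V with n = 2.
Rearranging E = E° − (0.0592/n)·log Q gives log Q = 2(+0.40 − (+0.377))/0.0592 = 0.777.
For Sn^4+(aq) + 2 V^2+(aq) → Sn^2+(aq) + 2 V^3+(aq), the reaction quotient is Q = ([Sn^2+(aq)]·[V^3+(aq)]^2) / ([Sn^4+(aq)]·[V^2+(aq)]^2).
Substituting the known concentrations and solving, log [Sn^4+(aq)] = 0.353 and [Sn^4+(aq)] = 2.3 M.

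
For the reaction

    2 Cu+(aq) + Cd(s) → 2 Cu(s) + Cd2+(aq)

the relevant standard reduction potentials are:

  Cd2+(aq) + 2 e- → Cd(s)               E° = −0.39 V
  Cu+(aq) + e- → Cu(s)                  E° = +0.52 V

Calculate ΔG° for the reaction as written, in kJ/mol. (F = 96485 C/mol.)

In the reaction as written Cu+(aq) is reduced, so the Cu⁺/Cu couple is the cathode and Cd²⁺/Cd is the anode.
E°cell = +0.52 − (−0.39) = +0.91 V; balancing electrons gives n = 2.
ΔG° = −nFE°cell = −(2)(96485)(+0.91) J/mol = −176 kJ/mol.

−176 kJ/mol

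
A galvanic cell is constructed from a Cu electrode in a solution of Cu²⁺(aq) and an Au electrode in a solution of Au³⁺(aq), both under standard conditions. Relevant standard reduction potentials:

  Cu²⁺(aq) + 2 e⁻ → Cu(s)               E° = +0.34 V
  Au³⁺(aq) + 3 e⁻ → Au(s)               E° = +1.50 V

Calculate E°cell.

+1.16 V

Of the two couples in this cell, the one with the more positive reduction potential is reduced at the cathode: here that is Au³⁺/Au (+1.50 V); Cu²⁺/Cu (+0.34 V) is the anode.
E°cell = E°(cathode) − E°(anode) = +1.50 − (+0.34) = +1.16 V.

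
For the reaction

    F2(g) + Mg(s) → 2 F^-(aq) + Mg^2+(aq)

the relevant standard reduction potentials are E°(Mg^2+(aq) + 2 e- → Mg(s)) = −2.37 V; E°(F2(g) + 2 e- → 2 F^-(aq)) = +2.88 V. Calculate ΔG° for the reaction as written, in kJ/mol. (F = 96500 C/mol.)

−1013 kJ/mol

In the reaction as written F2(g) is reduced, so the F₂/F⁻ couple is the cathode and Mg²⁺/Mg is the anode.
E°cell = +2.88 − (−2.37) = +5.25 V; balancing electrons gives n = 2.
ΔG° = −nFE°cell = −(2)(96500)(+5.25) J/mol = −1013 kJ/mol.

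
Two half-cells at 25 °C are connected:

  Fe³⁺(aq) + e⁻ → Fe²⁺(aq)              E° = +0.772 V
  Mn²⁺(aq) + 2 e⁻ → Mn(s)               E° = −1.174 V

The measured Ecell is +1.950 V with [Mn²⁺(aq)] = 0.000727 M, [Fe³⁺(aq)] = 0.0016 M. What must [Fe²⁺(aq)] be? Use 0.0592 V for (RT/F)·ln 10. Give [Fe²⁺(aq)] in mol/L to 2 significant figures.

Fe³⁺/Fe²⁺ is the cathode (higher E°); E°cell = +0.772 − (−1.174) = +1.946 V with n = 2.
Since E = E° − (0.0592/n)·log Q, log Q = n(E° − E)/0.0592 = −0.135.
The balanced reaction is 2 Fe³⁺(aq) + Mn(s) → 2 Fe²⁺(aq) + Mn²⁺(aq), so Q = ([Fe²⁺(aq)]^2·[Mn²⁺(aq)]) / [Fe³⁺(aq)]^2.
Isolating [Fe²⁺(aq)] in Q = 10^{−0.135} yields log [Fe²⁺(aq)] = −1.294, i.e. 0.051 M.

0.051 M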